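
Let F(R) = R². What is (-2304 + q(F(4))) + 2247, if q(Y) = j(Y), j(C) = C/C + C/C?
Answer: -55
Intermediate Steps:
j(C) = 2 (j(C) = 1 + 1 = 2)
q(Y) = 2
(-2304 + q(F(4))) + 2247 = (-2304 + 2) + 2247 = -2302 + 2247 = -55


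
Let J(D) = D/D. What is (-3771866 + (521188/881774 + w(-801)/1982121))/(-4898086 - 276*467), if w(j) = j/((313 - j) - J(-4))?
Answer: 14056212062728351231/18733507466975668598 ≈ 0.75032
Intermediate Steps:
J(D) = 1
w(j) = j/(312 - j) (w(j) = j/((313 - j) - 1*1) = j/((313 - j) - 1) = j/(312 - j))
(-3771866 + (521188/881774 + w(-801)/1982121))/(-4898086 - 276*467) = (-3771866 + (521188/881774 - 1*(-801)/(-312 - 801)/1982121))/(-4898086 - 276*467) = (-3771866 + (521188*(1/881774) - 1*(-801)/(-1113)*(1/1982121)))/(-4898086 - 128892) = (-3771866 + (8986/15203 - 1*(-801)*(-1/1113)*(1/1982121)))/(-5026978) = (-3771866 + (8986/15203 - 267/371*1/1982121))*(-1/5026978) = (-3771866 + (8986/15203 - 89/245122297))*(-1/5026978) = (-3771866 + 2202667607775/3726594281291)*(-1/5026978) = -14056212062728351231/3726594281291*(-1/5026978) = 14056212062728351231/18733507466975668598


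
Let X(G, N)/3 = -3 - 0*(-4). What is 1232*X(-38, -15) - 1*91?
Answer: -11179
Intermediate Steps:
X(G, N) = -9 (X(G, N) = 3*(-3 - 0*(-4)) = 3*(-3 - 4*0) = 3*(-3 + 0) = 3*(-3) = -9)
1232*X(-38, -15) - 1*91 = 1232*(-9) - 1*91 = -11088 - 91 = -11179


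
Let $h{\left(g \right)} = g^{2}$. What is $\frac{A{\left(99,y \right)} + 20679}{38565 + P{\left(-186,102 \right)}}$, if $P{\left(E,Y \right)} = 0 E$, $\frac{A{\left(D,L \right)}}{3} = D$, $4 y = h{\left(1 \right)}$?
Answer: $\frac{6992}{12855} \approx 0.54391$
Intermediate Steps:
$y = \frac{1}{4}$ ($y = \frac{1^{2}}{4} = \frac{1}{4} \cdot 1 = \frac{1}{4} \approx 0.25$)
$A{\left(D,L \right)} = 3 D$
$P{\left(E,Y \right)} = 0$
$\frac{A{\left(99,y \right)} + 20679}{38565 + P{\left(-186,102 \right)}} = \frac{3 \cdot 99 + 20679}{38565 + 0} = \frac{297 + 20679}{38565} = 20976 \cdot \frac{1}{38565} = \frac{6992}{12855}$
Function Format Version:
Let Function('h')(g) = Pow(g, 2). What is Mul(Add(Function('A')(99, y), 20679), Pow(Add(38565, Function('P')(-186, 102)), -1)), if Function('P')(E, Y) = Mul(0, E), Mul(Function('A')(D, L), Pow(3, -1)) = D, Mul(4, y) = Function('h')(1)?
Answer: Rational(6992, 12855) ≈ 0.54391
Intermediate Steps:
y = Rational(1, 4) (y = Mul(Rational(1, 4), Pow(1, 2)) = Mul(Rational(1, 4), 1) = Rational(1, 4) ≈ 0.25000)
Function('A')(D, L) = Mul(3, D)
Function('P')(E, Y) = 0
Mul(Add(Function('A')(99, y), 20679), Pow(Add(38565, Function('P')(-186, 102)), -1)) = Mul(Add(Mul(3, 99), 20679), Pow(Add(38565, 0), -1)) = Mul(Add(297, 20679), Pow(38565, -1)) = Mul(20976, Rational(1, 38565)) = Rational(6992, 12855)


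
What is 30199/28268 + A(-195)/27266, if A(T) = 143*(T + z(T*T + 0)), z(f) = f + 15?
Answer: 76902578857/385377644 ≈ 199.55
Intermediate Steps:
z(f) = 15 + f
A(T) = 2145 + 143*T + 143*T**2 (A(T) = 143*(T + (15 + (T*T + 0))) = 143*(T + (15 + (T**2 + 0))) = 143*(T + (15 + T**2)) = 143*(15 + T + T**2) = 2145 + 143*T + 143*T**2)
30199/28268 + A(-195)/27266 = 30199/28268 + (2145 + 143*(-195) + 143*(-195)**2)/27266 = 30199*(1/28268) + (2145 - 27885 + 143*38025)*(1/27266) = 30199/28268 + (2145 - 27885 + 5437575)*(1/27266) = 30199/28268 + 5411835*(1/27266) = 30199/28268 + 5411835/27266 = 76902578857/385377644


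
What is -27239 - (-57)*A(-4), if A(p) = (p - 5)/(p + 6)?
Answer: -54991/2 ≈ -27496.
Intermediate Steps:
A(p) = (-5 + p)/(6 + p)
-27239 - (-57)*A(-4) = -27239 - (-57)*(-5 - 4)/(6 - 4) = -27239 - (-57)*-9/2 = -27239 - (-57)*(½)*(-9) = -27239 - (-57)*(-9)/2 = -27239 - 1*513/2 = -27239 - 513/2 = -54991/2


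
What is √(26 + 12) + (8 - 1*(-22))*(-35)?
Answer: -1050 + √38 ≈ -1043.8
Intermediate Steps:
√(26 + 12) + (8 - 1*(-22))*(-35) = √38 + (8 + 22)*(-35) = √38 + 30*(-35) = √38 - 1050 = -1050 + √38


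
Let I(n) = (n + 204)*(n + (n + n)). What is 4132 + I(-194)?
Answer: -1688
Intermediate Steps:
I(n) = 3*n*(204 + n) (I(n) = (204 + n)*(n + 2*n) = (204 + n)*(3*n) = 3*n*(204 + n))
4132 + I(-194) = 4132 + 3*(-194)*(204 - 194) = 4132 + 3*(-194)*10 = 4132 - 5820 = -1688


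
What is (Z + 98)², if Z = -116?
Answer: 324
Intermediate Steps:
(Z + 98)² = (-116 + 98)² = (-18)² = 324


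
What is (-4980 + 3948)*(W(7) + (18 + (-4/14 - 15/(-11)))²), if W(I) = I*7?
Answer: -2526833424/5929 ≈ -4.2618e+5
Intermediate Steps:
W(I) = 7*I
(-4980 + 3948)*(W(7) + (18 + (-4/14 - 15/(-11)))²) = (-4980 + 3948)*(7*7 + (18 + (-4/14 - 15/(-11)))²) = -1032*(49 + (18 + (-4*1/14 - 15*(-1/11)))²) = -1032*(49 + (18 + (-2/7 + 15/11))²) = -1032*(49 + (18 + 83/77)²) = -1032*(49 + (1469/77)²) = -1032*(49 + 2157961/5929) = -1032*2448482/5929 = -2526833424/5929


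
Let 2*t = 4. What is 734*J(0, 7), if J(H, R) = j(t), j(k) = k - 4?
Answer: -1468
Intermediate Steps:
t = 2 (t = (1/2)*4 = 2)
j(k) = -4 + k
J(H, R) = -2 (J(H, R) = -4 + 2 = -2)
734*J(0, 7) = 734*(-2) = -1468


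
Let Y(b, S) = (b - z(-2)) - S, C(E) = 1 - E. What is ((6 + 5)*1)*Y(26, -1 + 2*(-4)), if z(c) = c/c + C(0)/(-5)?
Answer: 1881/5 ≈ 376.20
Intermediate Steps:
z(c) = ⅘ (z(c) = c/c + (1 - 1*0)/(-5) = 1 + (1 + 0)*(-⅕) = 1 + 1*(-⅕) = 1 - ⅕ = ⅘)
Y(b, S) = -⅘ + b - S (Y(b, S) = (b - 1*⅘) - S = (b - ⅘) - S = (-⅘ + b) - S = -⅘ + b - S)
((6 + 5)*1)*Y(26, -1 + 2*(-4)) = ((6 + 5)*1)*(-⅘ + 26 - (-1 + 2*(-4))) = (11*1)*(-⅘ + 26 - (-1 - 8)) = 11*(-⅘ + 26 - 1*(-9)) = 11*(-⅘ + 26 + 9) = 11*(171/5) = 1881/5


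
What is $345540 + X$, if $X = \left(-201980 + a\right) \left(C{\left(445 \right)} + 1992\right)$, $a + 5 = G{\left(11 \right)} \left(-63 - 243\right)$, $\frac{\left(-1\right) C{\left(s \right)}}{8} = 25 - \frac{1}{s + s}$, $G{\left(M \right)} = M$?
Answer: $- \frac{163602157544}{445} \approx -3.6765 \cdot 10^{8}$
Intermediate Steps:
$C{\left(s \right)} = -200 + \frac{4}{s}$ ($C{\left(s \right)} = - 8 \left(25 - \frac{1}{s + s}\right) = - 8 \left(25 - \frac{1}{2 s}\right) = -200 + \frac{4}{s}$)
$a = -3371$ ($a = -5 + 11 \left(-63 - 243\right) = -5 + 11 \left(-306\right) = -5 - 3366 = -3371$)
$X = - \frac{163755922844}{445}$ ($X = \left(-201980 - 3371\right) \left(\left(-200 + \frac{4}{445}\right) + 1992\right) = - 205351 \left(\left(-200 + 4 \cdot \frac{1}{445}\right) + 1992\right) = - 205351 \left(\left(-200 + \frac{4}{445}\right) + 1992\right) = - 205351 \left(- \frac{88996}{445} + 1992\right) = \left(-205351\right) \frac{797444}{445} = - \frac{163755922844}{445} \approx -3.6799 \cdot 10^{8}$)
$345540 + X = 345540 - \frac{163755922844}{445} = - \frac{163602157544}{445}$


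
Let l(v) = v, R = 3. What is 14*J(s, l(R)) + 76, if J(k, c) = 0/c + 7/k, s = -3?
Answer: 130/3 ≈ 43.333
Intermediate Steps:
J(k, c) = 7/k (J(k, c) = 0 + 7/k = 7/k)
14*J(s, l(R)) + 76 = 14*(7/(-3)) + 76 = 14*(7*(-⅓)) + 76 = 14*(-7/3) + 76 = -98/3 + 76 = 130/3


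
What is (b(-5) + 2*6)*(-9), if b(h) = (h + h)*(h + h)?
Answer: -1008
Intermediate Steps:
b(h) = 4*h² (b(h) = (2*h)*(2*h) = 4*h²)
(b(-5) + 2*6)*(-9) = (4*(-5)² + 2*6)*(-9) = (4*25 + 12)*(-9) = (100 + 12)*(-9) = 112*(-9) = -1008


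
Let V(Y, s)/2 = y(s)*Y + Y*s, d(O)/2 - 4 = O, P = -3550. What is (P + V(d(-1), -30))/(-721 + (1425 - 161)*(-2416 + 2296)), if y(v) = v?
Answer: 4270/152401 ≈ 0.028018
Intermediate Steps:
d(O) = 8 + 2*O
V(Y, s) = 4*Y*s (V(Y, s) = 2*(s*Y + Y*s) = 2*(Y*s + Y*s) = 2*(2*Y*s) = 4*Y*s)
(P + V(d(-1), -30))/(-721 + (1425 - 161)*(-2416 + 2296)) = (-3550 + 4*(8 + 2*(-1))*(-30))/(-721 + (1425 - 161)*(-2416 + 2296)) = (-3550 + 4*(8 - 2)*(-30))/(-721 + 1264*(-120)) = (-3550 + 4*6*(-30))/(-721 - 151680) = (-3550 - 720)/(-152401) = -4270*(-1/152401) = 4270/152401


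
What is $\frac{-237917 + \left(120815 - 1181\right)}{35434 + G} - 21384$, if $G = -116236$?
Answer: $- \frac{1727751685}{80802} \approx -21383.0$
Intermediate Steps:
$\frac{-237917 + \left(120815 - 1181\right)}{35434 + G} - 21384 = \frac{-237917 + \left(120815 - 1181\right)}{35434 - 116236} - 21384 = \frac{-237917 + 119634}{-80802} - 21384 = \left(-118283\right) \left(- \frac{1}{80802}\right) - 21384 = \frac{118283}{80802} - 21384 = - \frac{1727751685}{80802}$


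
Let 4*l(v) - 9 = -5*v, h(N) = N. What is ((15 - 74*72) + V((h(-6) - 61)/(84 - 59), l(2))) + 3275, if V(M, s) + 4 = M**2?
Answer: -1271761/625 ≈ -2034.8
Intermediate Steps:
l(v) = 9/4 - 5*v/4 (l(v) = 9/4 + (-5*v)/4 = 9/4 - 5*v/4)
V(M, s) = -4 + M**2
((15 - 74*72) + V((h(-6) - 61)/(84 - 59), l(2))) + 3275 = ((15 - 74*72) + (-4 + ((-6 - 61)/(84 - 59))**2)) + 3275 = ((15 - 5328) + (-4 + (-67/25)**2)) + 3275 = (-5313 + (-4 + (-67*1/25)**2)) + 3275 = (-5313 + (-4 + (-67/25)**2)) + 3275 = (-5313 + (-4 + 4489/625)) + 3275 = (-5313 + 1989/625) + 3275 = -3318636/625 + 3275 = -1271761/625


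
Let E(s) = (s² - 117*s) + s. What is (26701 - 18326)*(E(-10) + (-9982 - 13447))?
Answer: -185665375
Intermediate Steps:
E(s) = s² - 116*s
(26701 - 18326)*(E(-10) + (-9982 - 13447)) = (26701 - 18326)*(-10*(-116 - 10) + (-9982 - 13447)) = 8375*(-10*(-126) - 23429) = 8375*(1260 - 23429) = 8375*(-22169) = -185665375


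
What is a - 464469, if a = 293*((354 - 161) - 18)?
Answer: -413194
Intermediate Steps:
a = 51275 (a = 293*(193 - 18) = 293*175 = 51275)
a - 464469 = 51275 - 464469 = -413194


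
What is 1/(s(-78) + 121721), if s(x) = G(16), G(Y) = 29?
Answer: 1/121750 ≈ 8.2136e-6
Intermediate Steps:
s(x) = 29
1/(s(-78) + 121721) = 1/(29 + 121721) = 1/121750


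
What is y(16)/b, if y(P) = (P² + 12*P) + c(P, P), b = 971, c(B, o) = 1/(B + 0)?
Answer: 7169/15536 ≈ 0.46144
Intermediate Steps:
c(B, o) = 1/B
y(P) = 1/P + P² + 12*P (y(P) = (P² + 12*P) + 1/P = 1/P + P² + 12*P)
y(16)/b = ((1 + 16²*(12 + 16))/16)/971 = ((1 + 256*28)/16)*(1/971) = ((1 + 7168)/16)*(1/971) = ((1/16)*7169)*(1/971) = (7169/16)*(1/971) = 7169/15536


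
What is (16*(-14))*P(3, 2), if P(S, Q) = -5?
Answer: 1120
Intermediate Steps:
(16*(-14))*P(3, 2) = (16*(-14))*(-5) = -224*(-5) = 1120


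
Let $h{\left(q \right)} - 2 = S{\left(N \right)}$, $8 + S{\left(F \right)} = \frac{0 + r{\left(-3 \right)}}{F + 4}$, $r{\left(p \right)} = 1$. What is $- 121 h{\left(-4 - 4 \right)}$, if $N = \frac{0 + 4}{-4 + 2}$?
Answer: $\frac{1331}{2} \approx 665.5$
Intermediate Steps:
$N = -2$ ($N = \frac{4}{-2} = 4 \left(- \frac{1}{2}\right) = -2$)
$S{\left(F \right)} = -8 + \frac{1}{4 + F}$ ($S{\left(F \right)} = -8 + \frac{0 + 1}{F + 4} = -8 + 1 \frac{1}{4 + F} = -8 + \frac{1}{4 + F}$)
$h{\left(q \right)} = - \frac{11}{2}$ ($h{\left(q \right)} = 2 + \frac{-31 - -16}{4 - 2} = 2 + \frac{-31 + 16}{2} = 2 + \frac{1}{2} \left(-15\right) = 2 - \frac{15}{2} = - \frac{11}{2}$)
$- 121 h{\left(-4 - 4 \right)} = \left(-121\right) \left(- \frac{11}{2}\right) = \frac{1331}{2}$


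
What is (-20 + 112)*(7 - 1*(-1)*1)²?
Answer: 5888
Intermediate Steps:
(-20 + 112)*(7 - 1*(-1)*1)² = 92*(7 + 1*1)² = 92*(7 + 1)² = 92*8² = 92*64 = 5888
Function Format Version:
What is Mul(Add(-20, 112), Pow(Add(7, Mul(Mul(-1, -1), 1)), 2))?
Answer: 5888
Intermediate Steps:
Mul(Add(-20, 112), Pow(Add(7, Mul(Mul(-1, -1), 1)), 2)) = Mul(92, Pow(Add(7, Mul(1, 1)), 2)) = Mul(92, Pow(Add(7, 1), 2)) = Mul(92, Pow(8, 2)) = Mul(92, 64) = 5888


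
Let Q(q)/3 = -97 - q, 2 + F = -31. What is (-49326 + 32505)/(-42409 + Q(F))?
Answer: 16821/42601 ≈ 0.39485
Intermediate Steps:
F = -33 (F = -2 - 31 = -33)
Q(q) = -291 - 3*q (Q(q) = 3*(-97 - q) = -291 - 3*q)
(-49326 + 32505)/(-42409 + Q(F)) = (-49326 + 32505)/(-42409 + (-291 - 3*(-33))) = -16821/(-42409 + (-291 + 99)) = -16821/(-42409 - 192) = -16821/(-42601) = -16821*(-1/42601) = 16821/42601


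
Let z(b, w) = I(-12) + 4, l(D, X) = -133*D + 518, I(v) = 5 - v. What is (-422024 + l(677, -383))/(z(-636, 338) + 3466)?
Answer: -511547/3487 ≈ -146.70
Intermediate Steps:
l(D, X) = 518 - 133*D
z(b, w) = 21 (z(b, w) = (5 - 1*(-12)) + 4 = (5 + 12) + 4 = 17 + 4 = 21)
(-422024 + l(677, -383))/(z(-636, 338) + 3466) = (-422024 + (518 - 133*677))/(21 + 3466) = (-422024 + (518 - 90041))/3487 = (-422024 - 89523)*(1/3487) = -511547*1/3487 = -511547/3487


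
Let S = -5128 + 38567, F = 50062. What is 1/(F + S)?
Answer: 1/83501 ≈ 1.1976e-5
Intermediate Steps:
S = 33439
1/(F + S) = 1/(50062 + 33439) = 1/83501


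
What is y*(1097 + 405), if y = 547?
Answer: 821594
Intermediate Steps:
y*(1097 + 405) = 547*(1097 + 405) = 547*1502 = 821594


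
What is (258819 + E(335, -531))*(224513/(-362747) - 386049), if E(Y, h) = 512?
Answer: -36316283039953396/362747 ≈ -1.0011e+11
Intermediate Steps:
(258819 + E(335, -531))*(224513/(-362747) - 386049) = (258819 + 512)*(224513/(-362747) - 386049) = 259331*(224513*(-1/362747) - 386049) = 259331*(-224513/362747 - 386049) = 259331*(-140038341116/362747) = -36316283039953396/362747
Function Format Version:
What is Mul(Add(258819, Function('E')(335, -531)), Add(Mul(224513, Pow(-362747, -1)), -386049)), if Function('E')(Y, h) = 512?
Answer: Rational(-36316283039953396, 362747) ≈ -1.0011e+11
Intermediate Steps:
Mul(Add(258819, Function('E')(335, -531)), Add(Mul(224513, Pow(-362747, -1)), -386049)) = Mul(Add(258819, 512), Add(Mul(224513, Pow(-362747, -1)), -386049)) = Mul(259331, Add(Mul(224513, Rational(-1, 362747)), -386049)) = Mul(259331, Add(Rational(-224513, 362747), -386049)) = Mul(259331, Rational(-140038341116, 362747)) = Rational(-36316283039953396, 362747)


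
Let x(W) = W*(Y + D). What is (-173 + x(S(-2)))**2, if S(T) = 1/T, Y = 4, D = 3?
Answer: 124609/4 ≈ 31152.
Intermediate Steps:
S(T) = 1/T
x(W) = 7*W (x(W) = W*(4 + 3) = W*7 = 7*W)
(-173 + x(S(-2)))**2 = (-173 + 7/(-2))**2 = (-173 + 7*(-1/2))**2 = (-173 - 7/2)**2 = (-353/2)**2 = 124609/4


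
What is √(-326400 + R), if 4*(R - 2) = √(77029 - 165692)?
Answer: √(-1305592 + I*√88663)/2 ≈ 0.065149 + 571.31*I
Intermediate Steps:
R = 2 + I*√88663/4 (R = 2 + √(77029 - 165692)/4 = 2 + √(-88663)/4 = 2 + (I*√88663)/4 = 2 + I*√88663/4 ≈ 2.0 + 74.441*I)
√(-326400 + R) = √(-326400 + (2 + I*√88663/4)) = √(-326398 + I*√88663/4)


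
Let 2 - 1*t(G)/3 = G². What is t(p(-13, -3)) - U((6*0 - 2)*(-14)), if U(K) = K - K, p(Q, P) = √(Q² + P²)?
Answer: -528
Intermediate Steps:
p(Q, P) = √(P² + Q²)
U(K) = 0
t(G) = 6 - 3*G²
t(p(-13, -3)) - U((6*0 - 2)*(-14)) = (6 - 3*(√((-3)² + (-13)²))²) - 1*0 = (6 - 3*(√(9 + 169))²) + 0 = (6 - 3*(√178)²) + 0 = (6 - 3*178) + 0 = (6 - 534) + 0 = -528 + 0 = -528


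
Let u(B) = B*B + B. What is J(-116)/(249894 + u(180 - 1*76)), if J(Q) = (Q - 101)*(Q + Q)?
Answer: 25172/130407 ≈ 0.19303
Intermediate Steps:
u(B) = B + B**2 (u(B) = B**2 + B = B + B**2)
J(Q) = 2*Q*(-101 + Q) (J(Q) = (-101 + Q)*(2*Q) = 2*Q*(-101 + Q))
J(-116)/(249894 + u(180 - 1*76)) = (2*(-116)*(-101 - 116))/(249894 + (180 - 1*76)*(1 + (180 - 1*76))) = (2*(-116)*(-217))/(249894 + (180 - 76)*(1 + (180 - 76))) = 50344/(249894 + 104*(1 + 104)) = 50344/(249894 + 104*105) = 50344/(249894 + 10920) = 50344/260814 = 50344*(1/260814) = 25172/130407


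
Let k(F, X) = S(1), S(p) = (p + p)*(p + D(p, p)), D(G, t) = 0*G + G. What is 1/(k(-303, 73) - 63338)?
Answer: -1/63334 ≈ -1.5789e-5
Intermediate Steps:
D(G, t) = G (D(G, t) = 0 + G = G)
S(p) = 4*p² (S(p) = (p + p)*(p + p) = (2*p)*(2*p) = 4*p²)
k(F, X) = 4 (k(F, X) = 4*1² = 4*1 = 4)
1/(k(-303, 73) - 63338) = 1/(4 - 63338) = 1/(-63334) = -1/63334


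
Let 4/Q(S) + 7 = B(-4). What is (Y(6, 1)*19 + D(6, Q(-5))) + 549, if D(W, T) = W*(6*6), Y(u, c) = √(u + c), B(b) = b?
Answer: 765 + 19*√7 ≈ 815.27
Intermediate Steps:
Q(S) = -4/11 (Q(S) = 4/(-7 - 4) = 4/(-11) = 4*(-1/11) = -4/11)
Y(u, c) = √(c + u)
D(W, T) = 36*W (D(W, T) = W*36 = 36*W)
(Y(6, 1)*19 + D(6, Q(-5))) + 549 = (√(1 + 6)*19 + 36*6) + 549 = (√7*19 + 216) + 549 = (19*√7 + 216) + 549 = (216 + 19*√7) + 549 = 765 + 19*√7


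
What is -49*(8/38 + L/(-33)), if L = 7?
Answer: 49/627 ≈ 0.078150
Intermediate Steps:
-49*(8/38 + L/(-33)) = -49*(8/38 + 7/(-33)) = -49*(8*(1/38) + 7*(-1/33)) = -49*(4/19 - 7/33) = -49*(-1/627) = 49/627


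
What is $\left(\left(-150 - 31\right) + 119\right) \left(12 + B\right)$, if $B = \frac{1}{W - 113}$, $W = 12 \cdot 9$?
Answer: $- \frac{3658}{5} \approx -731.6$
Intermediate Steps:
$W = 108$
$B = - \frac{1}{5}$ ($B = \frac{1}{108 - 113} = \frac{1}{-5} = - \frac{1}{5} \approx -0.2$)
$\left(\left(-150 - 31\right) + 119\right) \left(12 + B\right) = \left(\left(-150 - 31\right) + 119\right) \left(12 - \frac{1}{5}\right) = \left(-181 + 119\right) \frac{59}{5} = \left(-62\right) \frac{59}{5} = - \frac{3658}{5}$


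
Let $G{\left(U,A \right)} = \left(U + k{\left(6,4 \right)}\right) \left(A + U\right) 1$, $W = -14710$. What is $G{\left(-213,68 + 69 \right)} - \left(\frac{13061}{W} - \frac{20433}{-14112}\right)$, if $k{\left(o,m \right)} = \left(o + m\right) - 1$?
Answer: $\frac{10946668903}{706080} \approx 15503.0$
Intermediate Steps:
$k{\left(o,m \right)} = -1 + m + o$ ($k{\left(o,m \right)} = \left(m + o\right) - 1 = -1 + m + o$)
$G{\left(U,A \right)} = \left(9 + U\right) \left(A + U\right)$ ($G{\left(U,A \right)} = \left(U + \left(-1 + 4 + 6\right)\right) \left(A + U\right) 1 = \left(U + 9\right) \left(A + U\right) = \left(9 + U\right) \left(A + U\right)$)
$G{\left(-213,68 + 69 \right)} - \left(\frac{13061}{W} - \frac{20433}{-14112}\right) = \left(\left(-213\right)^{2} + 9 \left(68 + 69\right) + 9 \left(-213\right) + \left(68 + 69\right) \left(-213\right)\right) - \left(\frac{13061}{-14710} - \frac{20433}{-14112}\right) = \left(45369 + 9 \cdot 137 - 1917 + 137 \left(-213\right)\right) - \left(13061 \left(- \frac{1}{14710}\right) - - \frac{139}{96}\right) = \left(45369 + 1233 - 1917 - 29181\right) - \left(- \frac{13061}{14710} + \frac{139}{96}\right) = 15504 - \frac{395417}{706080} = \frac{10946668903}{706080}$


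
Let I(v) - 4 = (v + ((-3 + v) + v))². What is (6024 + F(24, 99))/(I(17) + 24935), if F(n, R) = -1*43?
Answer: 5981/27243 ≈ 0.21954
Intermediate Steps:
I(v) = 4 + (-3 + 3*v)² (I(v) = 4 + (v + ((-3 + v) + v))² = 4 + (v + (-3 + 2*v))² = 4 + (-3 + 3*v)²)
F(n, R) = -43
(6024 + F(24, 99))/(I(17) + 24935) = (6024 - 43)/((4 + 9*(-1 + 17)²) + 24935) = 5981/((4 + 9*16²) + 24935) = 5981/((4 + 9*256) + 24935) = 5981/((4 + 2304) + 24935) = 5981/(2308 + 24935) = 5981/27243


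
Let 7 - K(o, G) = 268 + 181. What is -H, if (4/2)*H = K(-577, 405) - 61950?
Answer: 31196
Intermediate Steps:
K(o, G) = -442 (K(o, G) = 7 - (268 + 181) = 7 - 1*449 = 7 - 449 = -442)
H = -31196 (H = (-442 - 61950)/2 = (½)*(-62392) = -31196)
-H = -1*(-31196) = 31196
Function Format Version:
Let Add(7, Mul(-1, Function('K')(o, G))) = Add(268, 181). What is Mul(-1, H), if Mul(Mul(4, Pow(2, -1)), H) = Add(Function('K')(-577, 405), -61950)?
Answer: 31196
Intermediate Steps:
Function('K')(o, G) = -442 (Function('K')(o, G) = Add(7, Mul(-1, Add(268, 181))) = Add(7, Mul(-1, 449)) = Add(7, -449) = -442)
H = -31196 (H = Mul(Rational(1, 2), Add(-442, -61950)) = Mul(Rational(1, 2), -62392) = -31196)
Mul(-1, H) = Mul(-1, -31196) = 31196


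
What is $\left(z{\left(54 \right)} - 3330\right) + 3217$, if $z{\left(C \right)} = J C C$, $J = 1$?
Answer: $2803$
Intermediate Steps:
$z{\left(C \right)} = C^{2}$ ($z{\left(C \right)} = 1 C C = C C = C^{2}$)
$\left(z{\left(54 \right)} - 3330\right) + 3217 = \left(54^{2} - 3330\right) + 3217 = \left(2916 - 3330\right) + 3217 = -414 + 3217 = 2803$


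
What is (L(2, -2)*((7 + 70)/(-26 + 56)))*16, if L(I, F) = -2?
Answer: -1232/15 ≈ -82.133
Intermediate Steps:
(L(2, -2)*((7 + 70)/(-26 + 56)))*16 = -2*(7 + 70)/(-26 + 56)*16 = -154/30*16 = -2*77/30*16 = -77/15*16 = -1232/15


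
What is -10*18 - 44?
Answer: -224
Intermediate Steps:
-10*18 - 44 = -180 - 44 = -224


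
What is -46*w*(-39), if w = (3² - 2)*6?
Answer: 75348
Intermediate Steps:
w = 42 (w = (9 - 2)*6 = 7*6 = 42)
-46*w*(-39) = -46*42*(-39) = -1932*(-39) = 75348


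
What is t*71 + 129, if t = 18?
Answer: 1407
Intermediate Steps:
t*71 + 129 = 18*71 + 129 = 1278 + 129 = 1407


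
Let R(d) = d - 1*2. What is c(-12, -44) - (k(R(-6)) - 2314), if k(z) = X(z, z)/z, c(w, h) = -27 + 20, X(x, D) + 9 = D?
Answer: 18439/8 ≈ 2304.9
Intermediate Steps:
X(x, D) = -9 + D
R(d) = -2 + d (R(d) = d - 2 = -2 + d)
c(w, h) = -7
k(z) = (-9 + z)/z
c(-12, -44) - (k(R(-6)) - 2314) = -7 - ((-9 + (-2 - 6))/(-2 - 6) - 2314) = -7 - ((-9 - 8)/(-8) - 2314) = -7 - (-1/8*(-17) - 2314) = -7 - (17/8 - 2314) = -7 - 1*(-18495/8) = -7 + 18495/8 = 18439/8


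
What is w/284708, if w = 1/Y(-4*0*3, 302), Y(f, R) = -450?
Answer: -1/128118600 ≈ -7.8053e-9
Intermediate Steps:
w = -1/450 (w = 1/(-450) = -1/450 ≈ -0.0022222)
w/284708 = -1/450/284708 = -1/450*1/284708 = -1/128118600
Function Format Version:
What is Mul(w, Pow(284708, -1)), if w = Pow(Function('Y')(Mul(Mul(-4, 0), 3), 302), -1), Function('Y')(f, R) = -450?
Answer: Rational(-1, 128118600) ≈ -7.8053e-9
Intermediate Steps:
w = Rational(-1, 450) (w = Pow(-450, -1) = Rational(-1, 450) ≈ -0.0022222)
Mul(w, Pow(284708, -1)) = Mul(Rational(-1, 450), Pow(284708, -1)) = Mul(Rational(-1, 450), Rational(1, 284708)) = Rational(-1, 128118600)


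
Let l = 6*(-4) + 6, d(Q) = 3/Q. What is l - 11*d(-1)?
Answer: 15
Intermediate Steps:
l = -18 (l = -24 + 6 = -18)
l - 11*d(-1) = -18 - 33/(-1) = -18 - 33*(-1) = -18 - 11*(-3) = -18 + 33 = 15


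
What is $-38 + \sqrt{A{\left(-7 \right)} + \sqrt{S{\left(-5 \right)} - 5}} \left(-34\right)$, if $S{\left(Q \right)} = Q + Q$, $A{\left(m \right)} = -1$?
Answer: $-38 - 34 \sqrt{-1 + i \sqrt{15}} \approx -79.641 - 53.759 i$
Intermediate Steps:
$S{\left(Q \right)} = 2 Q$
$-38 + \sqrt{A{\left(-7 \right)} + \sqrt{S{\left(-5 \right)} - 5}} \left(-34\right) = -38 + \sqrt{-1 + \sqrt{2 \left(-5\right) - 5}} \left(-34\right) = -38 + \sqrt{-1 + \sqrt{-10 - 5}} \left(-34\right) = -38 + \sqrt{-1 + \sqrt{-15}} \left(-34\right) = -38 + \sqrt{-1 + i \sqrt{15}} \left(-34\right) = -38 - 34 \sqrt{-1 + i \sqrt{15}}$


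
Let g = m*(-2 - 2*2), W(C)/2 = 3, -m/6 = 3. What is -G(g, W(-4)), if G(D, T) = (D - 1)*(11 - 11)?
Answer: 0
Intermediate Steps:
m = -18 (m = -6*3 = -18)
W(C) = 6 (W(C) = 2*3 = 6)
g = 108 (g = -18*(-2 - 2*2) = -18*(-2 - 4) = -18*(-6) = 108)
G(D, T) = 0 (G(D, T) = (-1 + D)*0 = 0)
-G(g, W(-4)) = -1*0 = 0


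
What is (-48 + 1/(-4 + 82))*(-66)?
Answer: 41173/13 ≈ 3167.2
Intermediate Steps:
(-48 + 1/(-4 + 82))*(-66) = (-48 + 1/78)*(-66) = -3743/78*(-66) = 41173/13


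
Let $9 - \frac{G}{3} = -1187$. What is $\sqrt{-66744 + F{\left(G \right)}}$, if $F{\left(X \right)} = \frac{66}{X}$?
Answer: $\frac{7 i \sqrt{487100302}}{598} \approx 258.35 i$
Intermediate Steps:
$G = 3588$ ($G = 27 - -3561 = 27 + 3561 = 3588$)
$\sqrt{-66744 + F{\left(G \right)}} = \sqrt{-66744 + \frac{66}{3588}} = \sqrt{-66744 + 66 \cdot \frac{1}{3588}} = \sqrt{-66744 + \frac{11}{598}} = \sqrt{- \frac{39912901}{598}} = \frac{7 i \sqrt{487100302}}{598}$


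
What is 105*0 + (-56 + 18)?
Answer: -38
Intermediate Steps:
105*0 + (-56 + 18) = 0 - 38 = -38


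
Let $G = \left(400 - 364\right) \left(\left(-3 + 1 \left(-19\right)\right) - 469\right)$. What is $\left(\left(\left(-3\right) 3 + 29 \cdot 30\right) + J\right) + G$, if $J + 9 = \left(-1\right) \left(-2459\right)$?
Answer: $-14365$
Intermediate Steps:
$G = -17676$ ($G = 36 \left(\left(-3 - 19\right) - 469\right) = 36 \left(-22 - 469\right) = 36 \left(-491\right) = -17676$)
$J = 2450$ ($J = -9 - -2459 = -9 + 2459 = 2450$)
$\left(\left(\left(-3\right) 3 + 29 \cdot 30\right) + J\right) + G = \left(\left(\left(-3\right) 3 + 29 \cdot 30\right) + 2450\right) - 17676 = \left(\left(-9 + 870\right) + 2450\right) - 17676 = \left(861 + 2450\right) - 17676 = 3311 - 17676 = -14365$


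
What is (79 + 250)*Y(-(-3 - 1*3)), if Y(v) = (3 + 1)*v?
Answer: 7896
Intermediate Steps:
Y(v) = 4*v
(79 + 250)*Y(-(-3 - 1*3)) = (79 + 250)*(4*(-(-3 - 1*3))) = 329*(4*(-(-3 - 3))) = 329*(4*(-1*(-6))) = 329*(4*6) = 329*24 = 7896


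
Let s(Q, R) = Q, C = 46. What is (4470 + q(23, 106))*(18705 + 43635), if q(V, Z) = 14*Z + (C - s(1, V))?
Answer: 373977660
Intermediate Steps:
q(V, Z) = 45 + 14*Z (q(V, Z) = 14*Z + (46 - 1*1) = 14*Z + (46 - 1) = 14*Z + 45 = 45 + 14*Z)
(4470 + q(23, 106))*(18705 + 43635) = (4470 + (45 + 14*106))*(18705 + 43635) = (4470 + (45 + 1484))*62340 = (4470 + 1529)*62340 = 5999*62340 = 373977660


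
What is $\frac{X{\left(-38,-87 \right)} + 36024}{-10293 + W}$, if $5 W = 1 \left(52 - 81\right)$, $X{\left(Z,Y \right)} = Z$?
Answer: $- \frac{89965}{25747} \approx -3.4942$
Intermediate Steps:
$W = - \frac{29}{5}$ ($W = \frac{1 \left(52 - 81\right)}{5} = \frac{1 \left(-29\right)}{5} = \frac{1}{5} \left(-29\right) = - \frac{29}{5} \approx -5.8$)
$\frac{X{\left(-38,-87 \right)} + 36024}{-10293 + W} = \frac{-38 + 36024}{-10293 - \frac{29}{5}} = \frac{35986}{- \frac{51494}{5}} = 35986 \left(- \frac{5}{51494}\right) = - \frac{89965}{25747}$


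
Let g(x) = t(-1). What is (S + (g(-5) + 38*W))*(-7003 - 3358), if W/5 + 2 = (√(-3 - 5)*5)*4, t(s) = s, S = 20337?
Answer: -206764116 - 78743600*I*√2 ≈ -2.0676e+8 - 1.1136e+8*I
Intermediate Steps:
g(x) = -1
W = -10 + 200*I*√2 (W = -10 + 5*((√(-3 - 5)*5)*4) = -10 + 5*((√(-8)*5)*4) = -10 + 5*(((2*I*√2)*5)*4) = -10 + 5*((10*I*√2)*4) = -10 + 5*(40*I*√2) = -10 + 200*I*√2 ≈ -10.0 + 282.84*I)
(S + (g(-5) + 38*W))*(-7003 - 3358) = (20337 + (-1 + 38*(-10 + 200*I*√2)))*(-7003 - 3358) = (20337 + (-1 + (-380 + 7600*I*√2)))*(-10361) = (20337 + (-381 + 7600*I*√2))*(-10361) = (19956 + 7600*I*√2)*(-10361) = -206764116 - 78743600*I*√2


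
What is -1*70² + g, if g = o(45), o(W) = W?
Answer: -4855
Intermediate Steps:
g = 45
-1*70² + g = -1*70² + 45 = -1*4900 + 45 = -4900 + 45 = -4855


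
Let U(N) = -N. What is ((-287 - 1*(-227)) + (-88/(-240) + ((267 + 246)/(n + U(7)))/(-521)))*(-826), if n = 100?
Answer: 11935398097/242265 ≈ 49266.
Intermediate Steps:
((-287 - 1*(-227)) + (-88/(-240) + ((267 + 246)/(n + U(7)))/(-521)))*(-826) = ((-287 - 1*(-227)) + (-88/(-240) + ((267 + 246)/(100 - 1*7))/(-521)))*(-826) = ((-287 + 227) + (-88*(-1/240) + (513/(100 - 7))*(-1/521)))*(-826) = (-60 + (11/30 + (513/93)*(-1/521)))*(-826) = (-60 + (11/30 + (513*(1/93))*(-1/521)))*(-826) = (-60 + (11/30 + (171/31)*(-1/521)))*(-826) = (-60 + (11/30 - 171/16151))*(-826) = (-60 + 172531/484530)*(-826) = -28899269/484530*(-826) = 11935398097/242265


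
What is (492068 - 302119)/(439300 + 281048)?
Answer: 189949/720348 ≈ 0.26369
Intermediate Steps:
(492068 - 302119)/(439300 + 281048) = 189949/720348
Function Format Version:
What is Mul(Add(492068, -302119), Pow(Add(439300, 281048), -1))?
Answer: Rational(189949, 720348) ≈ 0.26369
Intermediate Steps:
Mul(Add(492068, -302119), Pow(Add(439300, 281048), -1)) = Mul(189949, Pow(720348, -1)) = Mul(189949, Rational(1, 720348)) = Rational(189949, 720348)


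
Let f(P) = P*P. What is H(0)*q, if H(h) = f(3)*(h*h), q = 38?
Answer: 0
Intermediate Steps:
f(P) = P**2
H(h) = 9*h**2 (H(h) = 3**2*(h*h) = 9*h**2)
H(0)*q = (9*0**2)*38 = (9*0)*38 = 0*38 = 0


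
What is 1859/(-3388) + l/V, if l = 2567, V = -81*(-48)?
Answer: 33391/299376 ≈ 0.11154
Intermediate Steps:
V = 3888
1859/(-3388) + l/V = 1859/(-3388) + 2567/3888 = 1859*(-1/3388) + 2567*(1/3888) = -169/308 + 2567/3888 = 33391/299376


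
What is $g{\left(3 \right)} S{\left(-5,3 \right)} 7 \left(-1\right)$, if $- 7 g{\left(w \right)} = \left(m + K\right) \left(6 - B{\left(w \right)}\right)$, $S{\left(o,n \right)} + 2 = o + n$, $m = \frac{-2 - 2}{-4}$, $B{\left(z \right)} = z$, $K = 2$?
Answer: $-36$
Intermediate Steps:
$m = 1$ ($m = \left(-2 - 2\right) \left(- \frac{1}{4}\right) = \left(-4\right) \left(- \frac{1}{4}\right) = 1$)
$S{\left(o,n \right)} = -2 + n + o$ ($S{\left(o,n \right)} = -2 + \left(o + n\right) = -2 + \left(n + o\right) = -2 + n + o$)
$g{\left(w \right)} = - \frac{18}{7} + \frac{3 w}{7}$ ($g{\left(w \right)} = - \frac{\left(1 + 2\right) \left(6 - w\right)}{7} = - \frac{3 \left(6 - w\right)}{7} = - \frac{18 - 3 w}{7} = - \frac{18}{7} + \frac{3 w}{7}$)
$g{\left(3 \right)} S{\left(-5,3 \right)} 7 \left(-1\right) = \left(- \frac{18}{7} + \frac{3}{7} \cdot 3\right) \left(-2 + 3 - 5\right) 7 \left(-1\right) = \left(- \frac{18}{7} + \frac{9}{7}\right) \left(-4\right) \left(-7\right) = \left(- \frac{9}{7}\right) \left(-4\right) \left(-7\right) = \frac{36}{7} \left(-7\right) = -36$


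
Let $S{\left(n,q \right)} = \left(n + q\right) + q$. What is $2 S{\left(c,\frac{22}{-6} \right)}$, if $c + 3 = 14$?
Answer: $\frac{22}{3} \approx 7.3333$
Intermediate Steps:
$c = 11$ ($c = -3 + 14 = 11$)
$S{\left(n,q \right)} = n + 2 q$
$2 S{\left(c,\frac{22}{-6} \right)} = 2 \left(11 + 2 \frac{22}{-6}\right) = 2 \left(11 + 2 \cdot 22 \left(- \frac{1}{6}\right)\right) = 2 \left(11 + 2 \left(- \frac{11}{3}\right)\right) = 2 \left(11 - \frac{22}{3}\right) = 2 \cdot \frac{11}{3} = \frac{22}{3}$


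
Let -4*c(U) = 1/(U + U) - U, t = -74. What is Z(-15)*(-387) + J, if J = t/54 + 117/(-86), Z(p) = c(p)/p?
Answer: -23049527/232200 ≈ -99.266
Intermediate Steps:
c(U) = -1/(8*U) + U/4 (c(U) = -(1/(U + U) - U)/4 = -(1/(2*U) - U)/4 = -1/(8*U) + U/4)
Z(p) = (-1/(8*p) + p/4)/p
J = -6341/2322 (J = -74/54 + 117/(-86) = -74*1/54 + 117*(-1/86) = -37/27 - 117/86 = -6341/2322 ≈ -2.7308)
Z(-15)*(-387) + J = (¼ - ⅛/(-15)²)*(-387) - 6341/2322 = (¼ - ⅛*1/225)*(-387) - 6341/2322 = (¼ - 1/1800)*(-387) - 6341/2322 = (449/1800)*(-387) - 6341/2322 = -19307/200 - 6341/2322 = -23049527/232200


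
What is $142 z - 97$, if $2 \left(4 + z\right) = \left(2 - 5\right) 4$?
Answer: $-1517$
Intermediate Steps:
$z = -10$ ($z = -4 + \frac{\left(2 - 5\right) 4}{2} = -4 + \frac{\left(-3\right) 4}{2} = -4 + \frac{1}{2} \left(-12\right) = -4 - 6 = -10$)
$142 z - 97 = 142 \left(-10\right) - 97 = -1420 - 97 = -1517$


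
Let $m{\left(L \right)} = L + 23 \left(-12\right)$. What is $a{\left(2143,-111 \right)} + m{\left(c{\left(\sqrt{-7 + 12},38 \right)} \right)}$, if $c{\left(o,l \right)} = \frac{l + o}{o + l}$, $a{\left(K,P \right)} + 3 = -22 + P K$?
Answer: $-238173$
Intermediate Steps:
$a{\left(K,P \right)} = -25 + K P$ ($a{\left(K,P \right)} = -3 + \left(-22 + P K\right) = -3 + \left(-22 + K P\right) = -25 + K P$)
$c{\left(o,l \right)} = 1$ ($c{\left(o,l \right)} = \frac{l + o}{l + o} = 1$)
$m{\left(L \right)} = -276 + L$ ($m{\left(L \right)} = L - 276 = -276 + L$)
$a{\left(2143,-111 \right)} + m{\left(c{\left(\sqrt{-7 + 12},38 \right)} \right)} = \left(-25 + 2143 \left(-111\right)\right) + \left(-276 + 1\right) = \left(-25 - 237873\right) - 275 = -237898 - 275 = -238173$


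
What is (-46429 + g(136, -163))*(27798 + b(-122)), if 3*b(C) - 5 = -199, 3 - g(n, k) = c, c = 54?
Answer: -3867136000/3 ≈ -1.2890e+9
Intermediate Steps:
g(n, k) = -51 (g(n, k) = 3 - 1*54 = 3 - 54 = -51)
b(C) = -194/3 (b(C) = 5/3 + (⅓)*(-199) = 5/3 - 199/3 = -194/3)
(-46429 + g(136, -163))*(27798 + b(-122)) = (-46429 - 51)*(27798 - 194/3) = -46480*83200/3 = -3867136000/3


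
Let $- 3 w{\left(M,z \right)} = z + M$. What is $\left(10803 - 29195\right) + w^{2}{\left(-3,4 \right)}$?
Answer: $- \frac{165527}{9} \approx -18392.0$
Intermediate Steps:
$w{\left(M,z \right)} = - \frac{M}{3} - \frac{z}{3}$ ($w{\left(M,z \right)} = - \frac{z + M}{3} = - \frac{M + z}{3} = - \frac{M}{3} - \frac{z}{3}$)
$\left(10803 - 29195\right) + w^{2}{\left(-3,4 \right)} = \left(10803 - 29195\right) + \left(\left(- \frac{1}{3}\right) \left(-3\right) - \frac{4}{3}\right)^{2} = -18392 + \left(1 - \frac{4}{3}\right)^{2} = -18392 + \left(- \frac{1}{3}\right)^{2} = -18392 + \frac{1}{9} = - \frac{165527}{9}$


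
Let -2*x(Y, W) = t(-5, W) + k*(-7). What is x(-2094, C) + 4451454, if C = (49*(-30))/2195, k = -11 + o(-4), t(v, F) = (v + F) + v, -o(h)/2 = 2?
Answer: 3908335201/878 ≈ 4.4514e+6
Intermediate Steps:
o(h) = -4 (o(h) = -2*2 = -4)
t(v, F) = F + 2*v (t(v, F) = (F + v) + v = F + 2*v)
k = -15 (k = -11 - 4 = -15)
C = -294/439 (C = -1470*1/2195 = -294/439 ≈ -0.66970)
x(Y, W) = -95/2 - W/2 (x(Y, W) = -((W + 2*(-5)) - 15*(-7))/2 = -((W - 10) + 105)/2 = -((-10 + W) + 105)/2 = -(95 + W)/2 = -95/2 - W/2)
x(-2094, C) + 4451454 = (-95/2 - ½*(-294/439)) + 4451454 = (-95/2 + 147/439) + 4451454 = -41411/878 + 4451454 = 3908335201/878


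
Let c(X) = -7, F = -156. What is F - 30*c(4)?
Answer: 54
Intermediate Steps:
F - 30*c(4) = -156 - 30*(-7) = -156 + 210 = 54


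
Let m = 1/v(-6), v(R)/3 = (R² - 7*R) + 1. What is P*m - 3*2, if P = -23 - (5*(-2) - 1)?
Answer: -478/79 ≈ -6.0506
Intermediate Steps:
v(R) = 3 - 21*R + 3*R² (v(R) = 3*((R² - 7*R) + 1) = 3*(1 + R² - 7*R) = 3 - 21*R + 3*R²)
P = -12 (P = -23 - (-10 - 1) = -23 - 1*(-11) = -23 + 11 = -12)
m = 1/237 (m = 1/(3 - 21*(-6) + 3*(-6)²) = 1/(3 + 126 + 3*36) = 1/(3 + 126 + 108) = 1/237 ≈ 0.0042194)
P*m - 3*2 = -12*1/237 - 3*2 = -4/79 - 6 = -478/79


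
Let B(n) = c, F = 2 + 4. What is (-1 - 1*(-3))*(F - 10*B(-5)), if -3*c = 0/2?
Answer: 12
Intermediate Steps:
F = 6
c = 0 (c = -0/2 = -1/3*0 = 0)
B(n) = 0
(-1 - 1*(-3))*(F - 10*B(-5)) = (-1 - 1*(-3))*(6 - 10*0) = (-1 + 3)*(6 + 0) = 2*6 = 12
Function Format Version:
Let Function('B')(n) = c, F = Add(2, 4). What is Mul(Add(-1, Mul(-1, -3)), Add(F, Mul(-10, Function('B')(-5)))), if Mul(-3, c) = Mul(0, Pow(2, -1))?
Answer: 12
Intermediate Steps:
F = 6
c = 0 (c = Mul(Rational(-1, 3), Mul(0, Pow(2, -1))) = Mul(Rational(-1, 3), Mul(0, Rational(1, 2))) = Mul(Rational(-1, 3), 0) = 0)
Function('B')(n) = 0
Mul(Add(-1, Mul(-1, -3)), Add(F, Mul(-10, Function('B')(-5)))) = Mul(Add(-1, Mul(-1, -3)), Add(6, Mul(-10, 0))) = Mul(Add(-1, 3), Add(6, 0)) = Mul(2, 6) = 12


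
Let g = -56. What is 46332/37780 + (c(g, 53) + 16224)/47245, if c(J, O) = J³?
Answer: -191643721/89245805 ≈ -2.1474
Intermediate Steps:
46332/37780 + (c(g, 53) + 16224)/47245 = 46332/37780 + ((-56)³ + 16224)/47245 = 46332*(1/37780) + (-175616 + 16224)*(1/47245) = 11583/9445 - 159392*1/47245 = 11583/9445 - 159392/47245 = -191643721/89245805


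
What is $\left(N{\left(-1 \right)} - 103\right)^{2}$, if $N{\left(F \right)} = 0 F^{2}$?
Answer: $10609$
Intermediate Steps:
$N{\left(F \right)} = 0$
$\left(N{\left(-1 \right)} - 103\right)^{2} = \left(0 - 103\right)^{2} = \left(-103\right)^{2} = 10609$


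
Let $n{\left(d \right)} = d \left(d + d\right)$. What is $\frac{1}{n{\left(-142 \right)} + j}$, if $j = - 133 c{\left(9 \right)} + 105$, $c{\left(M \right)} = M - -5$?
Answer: $\frac{1}{38571} \approx 2.5926 \cdot 10^{-5}$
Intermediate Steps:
$c{\left(M \right)} = 5 + M$ ($c{\left(M \right)} = M + 5 = 5 + M$)
$n{\left(d \right)} = 2 d^{2}$ ($n{\left(d \right)} = d 2 d = 2 d^{2}$)
$j = -1757$ ($j = - 133 \left(5 + 9\right) + 105 = \left(-133\right) 14 + 105 = -1862 + 105 = -1757$)
$\frac{1}{n{\left(-142 \right)} + j} = \frac{1}{2 \left(-142\right)^{2} - 1757} = \frac{1}{2 \cdot 20164 - 1757} = \frac{1}{40328 - 1757} = \frac{1}{38571}$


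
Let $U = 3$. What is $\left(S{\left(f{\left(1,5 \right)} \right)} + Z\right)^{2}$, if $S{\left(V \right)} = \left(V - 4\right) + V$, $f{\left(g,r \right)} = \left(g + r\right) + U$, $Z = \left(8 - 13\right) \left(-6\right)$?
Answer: $1936$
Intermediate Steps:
$Z = 30$ ($Z = \left(8 - 13\right) \left(-6\right) = \left(-5\right) \left(-6\right) = 30$)
$f{\left(g,r \right)} = 3 + g + r$ ($f{\left(g,r \right)} = \left(g + r\right) + 3 = 3 + g + r$)
$S{\left(V \right)} = -4 + 2 V$ ($S{\left(V \right)} = \left(-4 + V\right) + V = -4 + 2 V$)
$\left(S{\left(f{\left(1,5 \right)} \right)} + Z\right)^{2} = \left(\left(-4 + 2 \left(3 + 1 + 5\right)\right) + 30\right)^{2} = \left(\left(-4 + 2 \cdot 9\right) + 30\right)^{2} = \left(\left(-4 + 18\right) + 30\right)^{2} = \left(14 + 30\right)^{2} = 44^{2} = 1936$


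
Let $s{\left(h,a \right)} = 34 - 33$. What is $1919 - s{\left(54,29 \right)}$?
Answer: $1918$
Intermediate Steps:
$s{\left(h,a \right)} = 1$
$1919 - s{\left(54,29 \right)} = 1919 - 1 = 1918$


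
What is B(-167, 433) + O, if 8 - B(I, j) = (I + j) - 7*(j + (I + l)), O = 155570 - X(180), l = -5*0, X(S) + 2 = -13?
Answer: 157189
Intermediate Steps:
X(S) = -15 (X(S) = -2 - 13 = -15)
l = 0
O = 155585 (O = 155570 - 1*(-15) = 155570 + 15 = 155585)
B(I, j) = 8 + 6*I + 6*j (B(I, j) = 8 - ((I + j) - 7*(j + (I + 0))) = 8 - ((I + j) - 7*(j + I)) = 8 - ((I + j) - 7*(I + j)) = 8 - ((I + j) + (-7*I - 7*j)) = 8 - (-6*I - 6*j) = 8 + (6*I + 6*j) = 8 + 6*I + 6*j)
B(-167, 433) + O = (8 + 6*(-167) + 6*433) + 155585 = (8 - 1002 + 2598) + 155585 = 1604 + 155585 = 157189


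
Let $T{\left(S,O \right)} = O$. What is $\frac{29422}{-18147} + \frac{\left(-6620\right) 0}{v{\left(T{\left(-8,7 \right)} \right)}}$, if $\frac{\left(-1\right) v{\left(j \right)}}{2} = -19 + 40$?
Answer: $- \frac{29422}{18147} \approx -1.6213$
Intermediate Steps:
$v{\left(j \right)} = -42$ ($v{\left(j \right)} = - 2 \left(-19 + 40\right) = \left(-2\right) 21 = -42$)
$\frac{29422}{-18147} + \frac{\left(-6620\right) 0}{v{\left(T{\left(-8,7 \right)} \right)}} = \frac{29422}{-18147} + \frac{\left(-6620\right) 0}{-42} = 29422 \left(- \frac{1}{18147}\right) + 0 \left(- \frac{1}{42}\right) = - \frac{29422}{18147} + 0 = - \frac{29422}{18147}$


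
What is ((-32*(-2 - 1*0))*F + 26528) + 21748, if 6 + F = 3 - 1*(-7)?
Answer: 48532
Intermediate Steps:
F = 4 (F = -6 + (3 - 1*(-7)) = -6 + (3 + 7) = -6 + 10 = 4)
((-32*(-2 - 1*0))*F + 26528) + 21748 = (-32*(-2 - 1*0)*4 + 26528) + 21748 = (-32*(-2 + 0)*4 + 26528) + 21748 = (-32*(-2)*4 + 26528) + 21748 = (64*4 + 26528) + 21748 = (256 + 26528) + 21748 = 26784 + 21748 = 48532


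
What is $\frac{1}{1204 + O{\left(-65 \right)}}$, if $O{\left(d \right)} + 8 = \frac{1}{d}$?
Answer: $\frac{65}{77739} \approx 0.00083613$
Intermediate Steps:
$O{\left(d \right)} = -8 + \frac{1}{d}$
$\frac{1}{1204 + O{\left(-65 \right)}} = \frac{1}{1204 - \left(8 - \frac{1}{-65}\right)} = \frac{1}{1204 - \frac{521}{65}} = \frac{1}{\frac{77739}{65}} = \frac{65}{77739}$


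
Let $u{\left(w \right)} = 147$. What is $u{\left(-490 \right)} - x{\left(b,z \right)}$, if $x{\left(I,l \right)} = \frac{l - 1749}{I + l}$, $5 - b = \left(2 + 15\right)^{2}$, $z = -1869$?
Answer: $\frac{312873}{2153} \approx 145.32$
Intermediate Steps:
$b = -284$ ($b = 5 - \left(2 + 15\right)^{2} = 5 - 17^{2} = 5 - 289 = -284$)
$x{\left(I,l \right)} = \frac{-1749 + l}{I + l}$
$u{\left(-490 \right)} - x{\left(b,z \right)} = 147 - \frac{-1749 - 1869}{-284 - 1869} = 147 - \frac{1}{-2153} \left(-3618\right) = 147 - \left(- \frac{1}{2153}\right) \left(-3618\right) = 147 - \frac{3618}{2153} = \frac{312873}{2153}$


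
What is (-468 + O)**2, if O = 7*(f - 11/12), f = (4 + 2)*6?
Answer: 7123561/144 ≈ 49469.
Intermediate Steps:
f = 36 (f = 6*6 = 36)
O = 2947/12 (O = 7*(36 - 11/12) = 7*(421/12) = 2947/12 ≈ 245.58)
(-468 + O)**2 = (-468 + 2947/12)**2 = (-2669/12)**2 = 7123561/144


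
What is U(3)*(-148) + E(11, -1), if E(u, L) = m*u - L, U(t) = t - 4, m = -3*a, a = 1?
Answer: 116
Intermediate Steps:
m = -3 (m = -3*1 = -3)
U(t) = -4 + t
E(u, L) = -L - 3*u (E(u, L) = -3*u - L = -L - 3*u)
U(3)*(-148) + E(11, -1) = (-4 + 3)*(-148) + (-1*(-1) - 3*11) = -1*(-148) + (1 - 33) = 148 - 32 = 116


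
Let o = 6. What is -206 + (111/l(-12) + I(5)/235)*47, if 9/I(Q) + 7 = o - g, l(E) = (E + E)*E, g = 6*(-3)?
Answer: -1532281/8160 ≈ -187.78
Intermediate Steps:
g = -18
l(E) = 2*E**2 (l(E) = (2*E)*E = 2*E**2)
I(Q) = 9/17 (I(Q) = 9/(-7 + (6 - 1*(-18))) = 9/(-7 + (6 + 18)) = 9/(-7 + 24) = 9/17)
-206 + (111/l(-12) + I(5)/235)*47 = -206 + (111/((2*(-12)**2)) + (9/17)/235)*47 = -206 + (111/((2*144)) + (9/17)*(1/235))*47 = -206 + (111/288 + 9/3995)*47 = -206 + (111*(1/288) + 9/3995)*47 = -206 + (37/96 + 9/3995)*47 = -206 + (148679/383520)*47 = -206 + 148679/8160 = -1532281/8160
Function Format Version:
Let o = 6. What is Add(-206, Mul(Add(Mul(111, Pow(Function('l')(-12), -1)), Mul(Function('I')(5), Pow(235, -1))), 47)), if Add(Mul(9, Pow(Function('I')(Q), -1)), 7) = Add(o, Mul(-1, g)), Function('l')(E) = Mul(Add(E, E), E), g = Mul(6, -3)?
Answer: Rational(-1532281, 8160) ≈ -187.78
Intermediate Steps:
g = -18
Function('l')(E) = Mul(2, Pow(E, 2)) (Function('l')(E) = Mul(Mul(2, E), E) = Mul(2, Pow(E, 2)))
Function('I')(Q) = Rational(9, 17) (Function('I')(Q) = Mul(9, Pow(Add(-7, Add(6, Mul(-1, -18))), -1)) = Mul(9, Pow(Add(-7, Add(6, 18)), -1)) = Mul(9, Pow(Add(-7, 24), -1)) = Mul(9, Pow(17, -1)) = Mul(9, Rational(1, 17)) = Rational(9, 17))
Add(-206, Mul(Add(Mul(111, Pow(Function('l')(-12), -1)), Mul(Function('I')(5), Pow(235, -1))), 47)) = Add(-206, Mul(Add(Mul(111, Pow(Mul(2, Pow(-12, 2)), -1)), Mul(Rational(9, 17), Pow(235, -1))), 47)) = Add(-206, Mul(Add(Mul(111, Pow(Mul(2, 144), -1)), Mul(Rational(9, 17), Rational(1, 235))), 47)) = Add(-206, Mul(Add(Mul(111, Pow(288, -1)), Rational(9, 3995)), 47)) = Add(-206, Mul(Add(Mul(111, Rational(1, 288)), Rational(9, 3995)), 47)) = Add(-206, Mul(Add(Rational(37, 96), Rational(9, 3995)), 47)) = Add(-206, Mul(Rational(148679, 383520), 47)) = Add(-206, Rational(148679, 8160)) = Rational(-1532281, 8160)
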